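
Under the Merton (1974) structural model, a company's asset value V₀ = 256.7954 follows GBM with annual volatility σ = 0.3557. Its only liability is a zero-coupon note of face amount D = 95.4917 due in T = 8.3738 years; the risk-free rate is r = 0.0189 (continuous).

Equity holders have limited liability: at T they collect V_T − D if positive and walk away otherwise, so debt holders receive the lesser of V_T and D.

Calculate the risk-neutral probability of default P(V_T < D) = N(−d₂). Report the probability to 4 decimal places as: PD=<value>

Work the structural quantities from V₀ = 256.7954 against face 95.4917:
d₁ = [ln(V₀/D) + (r + σ²/2)T] / (σ√T)
   = [ln(256.7954/95.4917) + (0.0189 + 0.5·0.3557²)·8.3738] / (0.3557·√8.3738)
   = [0.989240 + 0.688002] / 1.029308 = 1.629486
d₂ = d₁ − σ√T = 1.629486 − 1.029308 = 0.600178
risk-neutral PD = N(−d₂) = N(-0.600178) = 0.274194

PD=0.2742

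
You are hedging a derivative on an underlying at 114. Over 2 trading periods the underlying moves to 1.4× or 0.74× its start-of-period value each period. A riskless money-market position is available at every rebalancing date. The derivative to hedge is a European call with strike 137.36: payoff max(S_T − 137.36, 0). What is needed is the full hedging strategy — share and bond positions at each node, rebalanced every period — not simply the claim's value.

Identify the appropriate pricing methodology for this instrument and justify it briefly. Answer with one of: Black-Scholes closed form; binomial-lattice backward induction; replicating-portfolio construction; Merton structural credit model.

framework: replicating-portfolio construction

Key observation: a price alone would not answer the question — the per-node share/bond construction on the spot-114, 1.4/0.74 tree is required, and only the replicating-portfolio method yields it.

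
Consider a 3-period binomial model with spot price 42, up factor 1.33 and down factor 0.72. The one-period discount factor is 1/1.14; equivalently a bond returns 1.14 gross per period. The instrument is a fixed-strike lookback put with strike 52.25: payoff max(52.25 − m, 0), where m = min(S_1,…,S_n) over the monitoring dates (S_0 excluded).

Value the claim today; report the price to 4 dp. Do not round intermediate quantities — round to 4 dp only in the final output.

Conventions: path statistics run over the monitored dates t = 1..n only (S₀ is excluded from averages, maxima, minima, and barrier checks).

price = 7.6132

Risk-neutral up-probability p* = (R−d)/(u−d) = (1.14−0.72)/(1.33−0.72) = 0.6885; the claim prices as the p*-weighted sum of path payoffs discounted by R^3.
Enumerate all 2^3 = 8 price paths (U = up ×1.33, D = down ×0.72); each path with k up-moves has probability p*^k·(1−p*)^(3−k).
DDD: m=15.6764, payoff=36.5736, prob=0.030218
UDD: m=28.9578, payoff=23.2922, prob=0.066799
DUD: m=28.9578, payoff=23.2922, prob=0.066799
UUD: m=53.4915, payoff=0.0000, prob=0.147660
DDU: m=21.7728, payoff=30.4772, prob=0.066799
UDU: m=40.2192, payoff=12.0308, prob=0.147660
DUU: m=30.2400, payoff=22.0100, prob=0.147660
UUU: m=55.8600, payoff=0.0000, prob=0.326406
Price = Σ prob·payoff / R^3 = 11.279256 / 1.481544 = 7.6132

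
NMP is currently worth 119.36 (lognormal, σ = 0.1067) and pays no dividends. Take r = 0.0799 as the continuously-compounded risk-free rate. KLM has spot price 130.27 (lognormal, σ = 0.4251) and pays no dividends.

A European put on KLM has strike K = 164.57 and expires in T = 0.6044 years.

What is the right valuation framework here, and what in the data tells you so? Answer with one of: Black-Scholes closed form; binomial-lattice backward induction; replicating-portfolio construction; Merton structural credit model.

Key observation: the instrument is a plain European put (strike 164.57) on a lognormal asset; the exact continuous-time formula applies directly.

framework: Black-Scholes closed form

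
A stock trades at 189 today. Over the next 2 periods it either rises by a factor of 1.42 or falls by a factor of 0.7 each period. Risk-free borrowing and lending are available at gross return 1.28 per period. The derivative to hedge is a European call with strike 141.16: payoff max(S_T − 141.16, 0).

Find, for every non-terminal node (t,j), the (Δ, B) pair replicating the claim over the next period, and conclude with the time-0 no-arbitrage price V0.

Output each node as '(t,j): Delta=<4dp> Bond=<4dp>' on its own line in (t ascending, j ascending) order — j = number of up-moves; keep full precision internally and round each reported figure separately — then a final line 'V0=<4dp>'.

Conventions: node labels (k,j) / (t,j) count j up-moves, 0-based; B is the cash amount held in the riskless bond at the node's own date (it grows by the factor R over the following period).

(0,0): Delta=0.9458 Bond=-74.7935
(1,0): Delta=0.4903 Bond=-35.4755
(1,1): Delta=1.0000 Bond=-110.2812
V0=103.9631

Under the risk-neutral measure, an up-move has probability p* = (R−d)/(u−d) = 0.8056 and values discount at R = 1.28.
At maturity the claim pays: V(2,0)=0.0000, V(2,1)=46.7060, V(2,2)=239.9396
Node (1,0) S=132.3000: V=(p*·46.7060+(1−p*)·0.0000)/1.28=29.3940; Δ=(46.7060−0.0000)/(187.8660−92.6100)=0.4903; B=V−Δ·S=-35.4755
Node (1,1) S=268.3800: V=(p*·239.9396+(1−p*)·46.7060)/1.28=158.0988; Δ=(239.9396−46.7060)/(381.0996−187.8660)=1.0000; B=V−Δ·S=-110.2812
Node (0,0) S=189.0000: V=(p*·158.0988+(1−p*)·29.3940)/1.28=103.9631; Δ=(158.0988−29.3940)/(268.3800−132.3000)=0.9458; B=V−Δ·S=-74.7935
Sanity check at the root: Δ(0,0)·S0 + B(0,0) reproduces V0 = 103.9631.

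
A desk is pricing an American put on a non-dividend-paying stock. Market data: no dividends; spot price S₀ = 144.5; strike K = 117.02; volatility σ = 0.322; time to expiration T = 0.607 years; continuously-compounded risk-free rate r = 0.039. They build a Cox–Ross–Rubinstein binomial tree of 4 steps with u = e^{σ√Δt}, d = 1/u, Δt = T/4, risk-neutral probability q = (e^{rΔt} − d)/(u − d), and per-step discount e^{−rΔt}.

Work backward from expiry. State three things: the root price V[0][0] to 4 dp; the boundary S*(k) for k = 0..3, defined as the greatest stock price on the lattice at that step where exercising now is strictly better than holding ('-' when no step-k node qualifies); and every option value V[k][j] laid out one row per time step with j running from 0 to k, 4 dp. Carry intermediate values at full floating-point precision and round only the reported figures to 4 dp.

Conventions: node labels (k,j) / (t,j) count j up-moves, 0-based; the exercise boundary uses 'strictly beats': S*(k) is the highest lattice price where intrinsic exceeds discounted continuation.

Δt=0.15175  u=1.13364  d=0.88211  q=0.49228  discount=0.99410
step 4 (expiry): payoffs max(K−S,0) = 29.5288 4.5812 0.0000 0.0000 0.0000
step 3: (k=3,j=0): S=99.1837, K−S=17.8363, hold=17.1458 ⇒ V=17.8363 exercise | (k=3,j=1): S=127.4653, K−S=0.0000, hold=2.3123 ⇒ V=2.3123 continue | (k=3,j=2): S=163.8113, K−S=0.0000, hold=0.0000 ⇒ V=0.0000 continue | (k=3,j=3): S=210.5211, K−S=0.0000, hold=0.0000 ⇒ V=0.0000 continue  boundary S*=99.1837
step 2: (k=2,j=0): S=112.4388, K−S=4.5812, hold=10.1340 ⇒ V=10.1340 continue | (k=2,j=1): S=144.5000, K−S=0.0000, hold=1.1671 ⇒ V=1.1671 continue | (k=2,j=2): S=185.7033, K−S=0.0000, hold=0.0000 ⇒ V=0.0000 continue  boundary S*=-
step 1: (k=1,j=0): S=127.4653, K−S=0.0000, hold=5.6860 ⇒ V=5.6860 continue | (k=1,j=1): S=163.8113, K−S=0.0000, hold=0.5890 ⇒ V=0.5890 continue  boundary S*=-
step 0: (k=0,j=0): S=144.5000, K−S=0.0000, hold=3.1581 ⇒ V=3.1581 continue  boundary S*=-

price = 3.1581
boundary = - - - 99.1837
tree:
3.1581
5.6860 0.5890
10.1340 1.1671 0.0000
17.8363 2.3123 0.0000 0.0000
29.5288 4.5812 0.0000 0.0000 0.0000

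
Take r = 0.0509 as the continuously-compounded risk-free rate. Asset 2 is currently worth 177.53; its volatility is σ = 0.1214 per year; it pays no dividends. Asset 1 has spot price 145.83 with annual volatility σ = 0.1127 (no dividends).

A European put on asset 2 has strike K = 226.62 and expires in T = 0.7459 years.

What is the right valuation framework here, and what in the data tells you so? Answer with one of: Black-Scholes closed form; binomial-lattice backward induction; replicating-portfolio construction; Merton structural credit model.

Key observation: the strike-226.62 put on asset 2 is European-exercise on a continuously-modelled lognormal underlying, so its value is a single closed-form evaluation.

framework: Black-Scholes closed form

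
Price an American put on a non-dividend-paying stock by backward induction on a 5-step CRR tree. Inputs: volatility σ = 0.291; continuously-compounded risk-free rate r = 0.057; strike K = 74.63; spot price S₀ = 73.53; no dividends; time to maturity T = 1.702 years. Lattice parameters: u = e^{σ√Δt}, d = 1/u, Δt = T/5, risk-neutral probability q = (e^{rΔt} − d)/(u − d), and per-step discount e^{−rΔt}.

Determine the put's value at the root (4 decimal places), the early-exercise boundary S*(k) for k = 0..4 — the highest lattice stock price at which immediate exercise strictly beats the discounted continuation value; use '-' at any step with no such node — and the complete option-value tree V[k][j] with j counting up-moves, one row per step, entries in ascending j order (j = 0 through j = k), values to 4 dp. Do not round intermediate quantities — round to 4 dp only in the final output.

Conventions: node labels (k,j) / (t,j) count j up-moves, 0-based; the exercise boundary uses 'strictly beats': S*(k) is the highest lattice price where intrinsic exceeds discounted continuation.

price = 9.1854
boundary = - - 52.3595 44.1835 52.3595
tree:
9.1854
14.5894 4.4472
22.2705 7.9130 1.3535
30.4465 13.6149 2.8460 0.0000
37.3457 22.2705 5.9839 0.0000 0.0000
43.1677 30.4465 12.5817 0.0000 0.0000 0.0000

params: Δt=0.34040 u=1.18504 d=0.84385 q=0.51508 e^(-rΔt)=0.98078
t_5 payoffs: 43.1677 30.4465 12.5817 0.0000 0.0000 0.0000
t_4: node(4,0) S=37.2843 payoff=37.3457 vs cont=35.9117 → 37.3457 [stop]  node(4,1) S=52.3595 payoff=22.2705 vs cont=20.8365 → 22.2705 [stop]  node(4,2) S=73.5300 payoff=1.1000 vs cont=5.9839 → 5.9839 [wait]  node(4,3) S=103.2605 payoff=0.0000 vs cont=0.0000 → 0.0000 [wait]  node(4,4) S=145.0118 payoff=0.0000 vs cont=0.0000 → 0.0000 [wait]  ⇒ S*(4)=52.3595
t_3: node(3,0) S=44.1835 payoff=30.4465 vs cont=29.0124 → 30.4465 [stop]  node(3,1) S=62.0483 payoff=12.5817 vs cont=13.6149 → 13.6149 [wait]  node(3,2) S=87.1363 payoff=0.0000 vs cont=2.8460 → 2.8460 [wait]  node(3,3) S=122.3682 payoff=0.0000 vs cont=0.0000 → 0.0000 [wait]  ⇒ S*(3)=44.1835
t_2: node(2,0) S=52.3595 payoff=22.2705 vs cont=21.3584 → 22.2705 [stop]  node(2,1) S=73.5300 payoff=1.1000 vs cont=7.9130 → 7.9130 [wait]  node(2,2) S=103.2605 payoff=0.0000 vs cont=1.3535 → 1.3535 [wait]  ⇒ S*(2)=52.3595
t_1: node(1,0) S=62.0483 payoff=12.5817 vs cont=14.5894 → 14.5894 [wait]  node(1,1) S=87.1363 payoff=0.0000 vs cont=4.4472 → 4.4472 [wait]  ⇒ S*(1)=-
t_0: node(0,0) S=73.5300 payoff=1.1000 vs cont=9.1854 → 9.1854 [wait]  ⇒ S*(0)=-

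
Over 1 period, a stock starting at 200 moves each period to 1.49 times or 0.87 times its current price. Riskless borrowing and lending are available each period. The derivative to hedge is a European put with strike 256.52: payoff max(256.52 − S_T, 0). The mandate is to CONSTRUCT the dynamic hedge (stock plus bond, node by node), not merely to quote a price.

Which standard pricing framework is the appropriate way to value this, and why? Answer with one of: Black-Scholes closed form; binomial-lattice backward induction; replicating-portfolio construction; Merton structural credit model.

Key observation: what is demanded is not a single number but the (Δ, B) position at each node of the 1.49/0.87 tree starting at 200; constructing those positions is the replicating-portfolio method.

framework: replicating-portfolio construction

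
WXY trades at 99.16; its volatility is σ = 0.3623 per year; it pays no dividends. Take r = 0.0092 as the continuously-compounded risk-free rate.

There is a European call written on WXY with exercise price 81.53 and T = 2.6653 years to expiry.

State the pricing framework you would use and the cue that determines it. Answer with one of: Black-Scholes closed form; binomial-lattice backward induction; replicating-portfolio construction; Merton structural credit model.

Key observation: a European claim on WXY (strike 81.53) — a lognormal (GBM) underlying with constant rate and volatility — has an exact closed-form value; no lattice or capital structure is involved.

framework: Black-Scholes closed form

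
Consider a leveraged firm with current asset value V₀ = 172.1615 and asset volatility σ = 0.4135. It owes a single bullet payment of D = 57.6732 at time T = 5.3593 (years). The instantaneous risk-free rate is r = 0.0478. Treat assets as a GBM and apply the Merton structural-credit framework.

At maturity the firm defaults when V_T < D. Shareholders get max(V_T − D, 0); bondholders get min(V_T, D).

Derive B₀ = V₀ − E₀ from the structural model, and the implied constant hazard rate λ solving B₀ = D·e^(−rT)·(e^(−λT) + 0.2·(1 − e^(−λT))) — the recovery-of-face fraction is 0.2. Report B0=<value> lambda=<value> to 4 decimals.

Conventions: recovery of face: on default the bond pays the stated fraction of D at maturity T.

B0=41.8642 lambda=0.0151

Equity is a call on the firm's assets struck at D = 57.6732:
d₁ = [ln(V₀/D) + (r + σ²/2)T] / (σ√T)
   = [ln(172.1615/57.6732) + (0.0478 + 0.5·0.4135²)·5.3593] / (0.4135·√5.3593)
   = [1.093640 + 0.714347] / 0.957259 = 1.888713
d₂ = d₁ − σ√T = 1.888713 − 0.957259 = 0.931453
N(d₁) = 0.970535,  N(d₂) = 0.824190,  e^(−rT) = 0.774007
E₀ = V₀·N(d₁) − D·e^(−rT)·N(d₂)
   = 172.1615·0.970535 − 57.6732·0.774007·0.824190 = 130.297320
B₀ = V₀ − E₀ = 172.1615 − 130.297320 = 41.864180
e^(−λT) = (B₀·e^(rT)/D − 0.2)/(1 − 0.2) = (41.8642·1.291978/57.6732 − 0.2)/0.8 = 0.92228700
λ = −ln(0.92228700)/5.3593 = 0.015095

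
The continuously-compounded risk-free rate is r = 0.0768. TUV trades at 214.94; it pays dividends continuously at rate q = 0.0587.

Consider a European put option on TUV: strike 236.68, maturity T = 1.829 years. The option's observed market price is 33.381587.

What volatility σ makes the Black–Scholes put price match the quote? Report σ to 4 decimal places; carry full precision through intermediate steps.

sigma = 0.2486

At σ = 0.2486 the Black–Scholes value reproduces the quote:
σ√T = 0.2486·√1.829 = 0.336208
d₁ = (ln(S/K) + (r−q+σ²/2)T) / (σ√T) = (ln(214.94/236.68) + (0.0768−0.0587+0.2486²/2)·1.829) / 0.336208 = (-0.096350 + 0.089623) / 0.336208 = -0.020009
d₂ = d₁ − σ√T = -0.020009 − 0.336208 = -0.356217
e^{−rT} = 0.868952
e^{−qT} = 0.898200
N(−d₁) = 0.507982,  N(−d₂) = 0.639161
V = K·e^{−rT}·N(−d₂) − S·e^{−qT}·N(−d₁) = 131.452169 − 98.070582 = 33.381587 (the observed quote) — the price is monotone increasing in volatility, hence this σ is the only solution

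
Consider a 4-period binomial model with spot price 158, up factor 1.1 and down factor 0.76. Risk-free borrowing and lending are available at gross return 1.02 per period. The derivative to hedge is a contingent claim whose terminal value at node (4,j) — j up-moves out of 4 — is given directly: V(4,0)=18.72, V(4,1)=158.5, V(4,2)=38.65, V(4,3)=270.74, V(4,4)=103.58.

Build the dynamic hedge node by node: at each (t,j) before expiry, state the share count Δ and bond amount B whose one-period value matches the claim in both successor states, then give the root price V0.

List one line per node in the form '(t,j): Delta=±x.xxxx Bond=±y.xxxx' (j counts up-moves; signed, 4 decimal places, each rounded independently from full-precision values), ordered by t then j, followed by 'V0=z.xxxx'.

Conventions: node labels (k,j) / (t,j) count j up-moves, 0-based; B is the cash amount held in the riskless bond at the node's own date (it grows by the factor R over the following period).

(0,0): Delta=0.1342 Bond=129.6131
(1,0): Delta=2.3620 Bond=-135.3085
(1,1): Delta=-0.3394 Bond=214.5173
(2,0): Delta=-1.8566 Bond=246.9798
(2,1): Delta=3.2588 Bond=-256.4745
(2,2): Delta=-1.1043 Bond=365.0482
(3,0): Delta=5.9275 Bond=-287.9700
(3,1): Delta=-3.5114 Bond=418.0392
(3,2): Delta=4.6981 Bond=-470.7249
(3,3): Delta=-2.3379 Bond=631.7566
V0=150.8171

Risk-neutral probability p* = (R−d)/(u−d) = (1.02−0.76)/(1.1−0.76) = 0.7647.
At maturity the claim pays: V(4,0)=18.7200, V(4,1)=158.5000, V(4,2)=38.6500, V(4,3)=270.7400, V(4,4)=103.5800
  t=3,j=0: stock 69.3582 → up 76.2940 (V=158.5000), down 52.7122 (V=18.7200). Price 123.1476; hedge Δ=5.9275, bond B=-287.9700.
  t=3,j=1: stock 100.3869 → up 110.4256 (V=38.6500), down 76.2940 (V=158.5000). Price 65.5392; hedge Δ=-3.5114, bond B=418.0392.
  t=3,j=2: stock 145.2968 → up 159.8265 (V=270.7400), down 110.4256 (V=38.6500). Price 211.8927; hedge Δ=4.6981, bond B=-470.7249.
  t=3,j=3: stock 210.2980 → up 231.3278 (V=103.5800), down 159.8265 (V=270.7400). Price 140.1096; hedge Δ=-2.3379, bond B=631.7566.
  t=2,j=0: stock 91.2608 → up 100.3869 (V=65.5392), down 69.3582 (V=123.1476). Price 77.5433; hedge Δ=-1.8566, bond B=246.9798.
  t=2,j=1: stock 132.0880 → up 145.2968 (V=211.8927), down 100.3869 (V=65.5392). Price 173.9771; hedge Δ=3.2588, bond B=-256.4745.
  t=2,j=2: stock 191.1800 → up 210.2980 (V=140.1096), down 145.2968 (V=211.8927). Price 153.9213; hedge Δ=-1.1043, bond B=365.0482.
  t=1,j=0: stock 120.0800 → up 132.0880 (V=173.9771), down 91.2608 (V=77.5433). Price 148.3204; hedge Δ=2.3620, bond B=-135.3085.
  t=1,j=1: stock 173.8000 → up 191.1800 (V=153.9213), down 132.0880 (V=173.9771). Price 155.5297; hedge Δ=-0.3394, bond B=214.5173.
  t=0,j=0: stock 158.0000 → up 173.8000 (V=155.5297), down 120.0800 (V=148.3204). Price 150.8171; hedge Δ=0.1342, bond B=129.6131.
As a check, the time-0 holding Δ(0,0)·S0 + B(0,0) comes to 150.8171 — exactly V0.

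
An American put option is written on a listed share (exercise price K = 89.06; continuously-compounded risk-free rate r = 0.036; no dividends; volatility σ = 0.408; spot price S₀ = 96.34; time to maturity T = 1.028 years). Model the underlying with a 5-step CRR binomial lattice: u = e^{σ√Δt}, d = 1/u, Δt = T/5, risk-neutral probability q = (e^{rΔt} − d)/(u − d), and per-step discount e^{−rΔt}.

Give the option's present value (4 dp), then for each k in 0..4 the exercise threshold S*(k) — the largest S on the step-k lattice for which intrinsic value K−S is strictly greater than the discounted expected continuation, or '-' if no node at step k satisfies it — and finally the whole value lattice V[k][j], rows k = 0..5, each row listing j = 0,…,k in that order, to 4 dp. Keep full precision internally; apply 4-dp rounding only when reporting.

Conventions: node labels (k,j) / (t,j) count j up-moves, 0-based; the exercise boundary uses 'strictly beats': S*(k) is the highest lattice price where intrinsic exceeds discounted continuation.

price = 11.0348
boundary = - - - 55.3061 66.5453
tree:
11.0348
16.6120 5.0149
24.1985 8.4485 1.2809
33.7539 13.9676 2.4526 0.0000
43.0948 22.5147 4.6960 0.0000 0.0000
50.8582 33.7539 8.9914 0.0000 0.0000 0.0000

Δt=0.20560, u=1.20322, d=0.83110, q=0.47385, disc=e^(-rΔt)=0.99263
k=5 terminal: V=max(K-S,0) → 50.8582 33.7539 8.9914 0.0000 0.0000 0.0000
k=4: j=0 S=45.9652 intr=43.0948 cont=42.4381 V=43.0948[EX]; j=1 S=66.5453 intr=22.5147 cont=21.8579 V=22.5147[EX]; j=2 S=96.3400 intr=0.0000 cont=4.6960 V=4.6960[hold]; j=3 S=139.4748 intr=0.0000 cont=0.0000 V=0.0000[hold]; j=4 S=201.9224 intr=0.0000 cont=0.0000 V=0.0000[hold]  S*(4)=66.5453
k=3: j=0 S=55.3061 intr=33.7539 cont=33.0971 V=33.7539[EX]; j=1 S=80.0686 intr=8.9914 cont=13.9676 V=13.9676[hold]; j=2 S=115.9181 intr=0.0000 cont=2.4526 V=2.4526[hold]; j=3 S=167.8186 intr=0.0000 cont=0.0000 V=0.0000[hold]  S*(3)=55.3061
k=2: j=0 S=66.5453 intr=22.5147 cont=24.1985 V=24.1985[hold]; j=1 S=96.3400 intr=0.0000 cont=8.4485 V=8.4485[hold]; j=2 S=139.4748 intr=0.0000 cont=1.2809 V=1.2809[hold]  S*(2)=-
k=1: j=0 S=80.0686 intr=8.9914 cont=16.6120 V=16.6120[hold]; j=1 S=115.9181 intr=0.0000 cont=5.0149 V=5.0149[hold]  S*(1)=-
k=0: j=0 S=96.3400 intr=0.0000 cont=11.0348 V=11.0348[hold]  S*(0)=-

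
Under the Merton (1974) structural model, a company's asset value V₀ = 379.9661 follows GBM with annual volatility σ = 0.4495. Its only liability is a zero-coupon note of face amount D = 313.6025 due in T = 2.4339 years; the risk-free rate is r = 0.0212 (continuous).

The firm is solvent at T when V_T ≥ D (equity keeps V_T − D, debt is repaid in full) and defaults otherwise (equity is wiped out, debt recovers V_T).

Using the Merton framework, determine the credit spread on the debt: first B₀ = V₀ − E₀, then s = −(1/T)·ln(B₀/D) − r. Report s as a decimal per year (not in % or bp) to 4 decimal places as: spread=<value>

spread=0.0875

Apply the equity-as-call identities (strike 313.6025, horizon 2.4339 years):
d₁ = [ln(V₀/D) + (r + σ²/2)T] / (σ√T)
   = [ln(379.9661/313.6025) + (0.0212 + 0.5·0.4495²)·2.4339] / (0.4495·√2.4339)
   = [0.191956 + 0.297484] / 0.701263 = 0.697940
d₂ = d₁ − σ√T = 0.697940 − 0.701263 = -0.003323
N(d₁) = 0.757393,  N(d₂) = 0.498674,  e^(−rT) = 0.949710
E₀ = V₀·N(d₁) − D·e^(−rT)·N(d₂)
   = 379.9661·0.757393 − 313.6025·0.949710·0.498674 = 139.262680
B₀ = V₀ − E₀ = 379.9661 − 139.262680 = 240.703420
spread = −(1/T)·ln(B₀/D) − r = −(1/2.4339)·ln(240.703420/313.6025) − 0.0212 = 0.08749827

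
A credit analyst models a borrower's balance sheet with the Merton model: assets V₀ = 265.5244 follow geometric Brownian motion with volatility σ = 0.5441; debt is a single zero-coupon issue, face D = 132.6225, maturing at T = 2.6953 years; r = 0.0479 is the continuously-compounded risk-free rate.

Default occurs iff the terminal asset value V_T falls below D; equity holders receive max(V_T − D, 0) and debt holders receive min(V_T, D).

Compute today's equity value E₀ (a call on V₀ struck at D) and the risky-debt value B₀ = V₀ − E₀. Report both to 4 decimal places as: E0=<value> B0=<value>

E0=163.2275 B0=102.2969

Equity is a call on the firm's assets struck at D = 132.6225:
d₁ = [ln(V₀/D) + (r + σ²/2)T] / (σ√T)
   = [ln(265.5244/132.6225) + (0.0479 + 0.5·0.5441²)·2.6953] / (0.5441·√2.6953)
   = [0.694200 + 0.528070] / 0.893269 = 1.368311
d₂ = d₁ − σ√T = 1.368311 − 0.893269 = 0.475042
N(d₁) = 0.914393,  N(d₂) = 0.682621,  e^(−rT) = 0.878882
E₀ = V₀·N(d₁) − D·e^(−rT)·N(d₂)
   = 265.5244·0.914393 − 132.6225·0.878882·0.682621 = 163.227536
B₀ = V₀ − E₀ = 265.5244 − 163.227536 = 102.296864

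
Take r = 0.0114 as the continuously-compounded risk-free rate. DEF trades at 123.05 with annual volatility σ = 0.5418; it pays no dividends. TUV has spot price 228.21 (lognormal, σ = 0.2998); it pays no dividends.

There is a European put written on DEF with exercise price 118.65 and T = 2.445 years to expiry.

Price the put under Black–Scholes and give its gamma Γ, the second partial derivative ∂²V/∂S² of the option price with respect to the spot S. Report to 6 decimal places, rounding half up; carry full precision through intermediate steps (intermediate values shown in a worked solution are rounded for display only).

price = 35.395485
Γ = 0.003378

σ√T = 0.5418·√2.445 = 0.847185
d₁ = (ln(S/K) + (r+σ²/2)T) / (σ√T) = (ln(123.05/118.65) + (0.0114+0.5418²/2)·2.445) / 0.847185 = (0.036413 + 0.386735) / 0.847185 = 0.499474
d₂ = d₁ − σ√T = 0.499474 − 0.847185 = -0.347711
e^{−rT} = 0.972512
N(−d₁) = 0.308723,  N(−d₂) = 0.635971
Put price V = K·e^{−rT}·N(−d₂) − S·N(−d₁) = 73.383807 − 37.988322 = 35.395485
φ(d₁) = (1/√(2π))·e^{−d₁²/2} = 0.352158
Γ = φ(d₁) / (S·σ·√T) = 0.003378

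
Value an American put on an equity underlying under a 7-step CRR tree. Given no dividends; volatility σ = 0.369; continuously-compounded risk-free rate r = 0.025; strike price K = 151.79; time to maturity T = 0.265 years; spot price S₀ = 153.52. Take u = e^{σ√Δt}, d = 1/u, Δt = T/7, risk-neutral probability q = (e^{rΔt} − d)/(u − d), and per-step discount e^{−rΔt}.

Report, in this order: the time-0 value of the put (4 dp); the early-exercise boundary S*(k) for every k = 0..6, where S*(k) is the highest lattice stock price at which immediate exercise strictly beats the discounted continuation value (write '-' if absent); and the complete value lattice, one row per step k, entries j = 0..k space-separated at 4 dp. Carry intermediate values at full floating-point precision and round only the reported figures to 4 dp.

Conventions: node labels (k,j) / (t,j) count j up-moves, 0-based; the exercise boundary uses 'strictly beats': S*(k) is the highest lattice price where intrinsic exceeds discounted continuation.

Δt=0.03786  u=1.07444  d=0.93072  q=0.48865  discount=0.99905
step 7 (expiry): payoffs max(K−S,0) = 58.9146 44.5734 28.0178 8.9058 0.0000 0.0000 0.0000 0.0000
step 6: (k=6,j=0): S=99.7887, K−S=52.0013, hold=51.8577 ⇒ V=52.0013 exercise | (k=6,j=1): S=115.1974, K−S=36.5926, hold=36.4490 ⇒ V=36.5926 exercise | (k=6,j=2): S=132.9853, K−S=18.8047, hold=18.6611 ⇒ V=18.8047 exercise | (k=6,j=3): S=153.5200, K−S=0.0000, hold=4.5497 ⇒ V=4.5497 continue | (k=6,j=4): S=177.2255, K−S=0.0000, hold=0.0000 ⇒ V=0.0000 continue | (k=6,j=5): S=204.5914, K−S=0.0000, hold=0.0000 ⇒ V=0.0000 continue | (k=6,j=6): S=236.1830, K−S=0.0000, hold=0.0000 ⇒ V=0.0000 continue  boundary S*=132.9853
step 5: (k=5,j=0): S=107.2166, K−S=44.5734, hold=44.4298 ⇒ V=44.5734 exercise | (k=5,j=1): S=123.7722, K−S=28.0178, hold=27.8742 ⇒ V=28.0178 exercise | (k=5,j=2): S=142.8842, K−S=8.9058, hold=11.8278 ⇒ V=11.8278 continue | (k=5,j=3): S=164.9474, K−S=0.0000, hold=2.3243 ⇒ V=2.3243 continue | (k=5,j=4): S=190.4175, K−S=0.0000, hold=0.0000 ⇒ V=0.0000 continue | (k=5,j=5): S=219.8204, K−S=0.0000, hold=0.0000 ⇒ V=0.0000 continue  boundary S*=123.7722
step 4: (k=4,j=0): S=115.1974, K−S=36.5926, hold=36.4490 ⇒ V=36.5926 exercise | (k=4,j=1): S=132.9853, K−S=18.8047, hold=20.0876 ⇒ V=20.0876 continue | (k=4,j=2): S=153.5200, K−S=0.0000, hold=7.1771 ⇒ V=7.1771 continue | (k=4,j=3): S=177.2255, K−S=0.0000, hold=1.1874 ⇒ V=1.1874 continue | (k=4,j=4): S=204.5914, K−S=0.0000, hold=0.0000 ⇒ V=0.0000 continue  boundary S*=115.1974
step 3: (k=3,j=0): S=123.7722, K−S=28.0178, hold=28.5005 ⇒ V=28.5005 continue | (k=3,j=1): S=142.8842, K−S=8.9058, hold=13.7659 ⇒ V=13.7659 continue | (k=3,j=2): S=164.9474, K−S=0.0000, hold=4.2463 ⇒ V=4.2463 continue | (k=3,j=3): S=190.4175, K−S=0.0000, hold=0.6066 ⇒ V=0.6066 continue  boundary S*=-
step 2: (k=2,j=0): S=132.9853, K−S=18.8047, hold=21.2803 ⇒ V=21.2803 continue | (k=2,j=1): S=153.5200, K−S=0.0000, hold=9.1055 ⇒ V=9.1055 continue | (k=2,j=2): S=177.2255, K−S=0.0000, hold=2.4654 ⇒ V=2.4654 continue  boundary S*=-
step 1: (k=1,j=0): S=142.8842, K−S=8.9058, hold=15.3166 ⇒ V=15.3166 continue | (k=1,j=1): S=164.9474, K−S=0.0000, hold=5.8553 ⇒ V=5.8553 continue  boundary S*=-
step 0: (k=0,j=0): S=153.5200, K−S=0.0000, hold=10.6833 ⇒ V=10.6833 continue  boundary S*=-

price = 10.6833
boundary = - - - - 115.1974 123.7722 132.9853
tree:
10.6833
15.3166 5.8553
21.2803 9.1055 2.4654
28.5005 13.7659 4.2463 0.6066
36.5926 20.0876 7.1771 1.1874 0.0000
44.5734 28.0178 11.8278 2.3243 0.0000 0.0000
52.0013 36.5926 18.8047 4.5497 0.0000 0.0000 0.0000
58.9146 44.5734 28.0178 8.9058 0.0000 0.0000 0.0000 0.0000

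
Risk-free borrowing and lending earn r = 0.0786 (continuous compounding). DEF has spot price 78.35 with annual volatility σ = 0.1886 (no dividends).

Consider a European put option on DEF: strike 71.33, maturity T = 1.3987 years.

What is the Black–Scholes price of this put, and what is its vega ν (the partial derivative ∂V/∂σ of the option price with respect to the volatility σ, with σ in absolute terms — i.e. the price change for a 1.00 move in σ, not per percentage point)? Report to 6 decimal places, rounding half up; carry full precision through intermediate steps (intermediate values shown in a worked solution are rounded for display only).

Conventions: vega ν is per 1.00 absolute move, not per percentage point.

price = 1.539713
ν = 21.855478

σ√T = 0.1886·√1.3987 = 0.223051
d₁ = (ln(S/K) + (r+σ²/2)T) / (σ√T) = (ln(78.35/71.33) + (0.0786+0.1886²/2)·1.3987) / 0.223051 = (0.093869 + 0.134814) / 0.223051 = 1.025249
d₂ = d₁ − σ√T = 1.025249 − 0.223051 = 0.802198
e^{−rT} = 0.895890
N(−d₁) = 0.152623,  N(−d₂) = 0.211219
Put price V = K·e^{−rT}·N(−d₂) − S·N(−d₁) = 13.497719 − 11.958006 = 1.539713
φ(d₁) = (1/√(2π))·e^{−d₁²/2} = 0.235863
ν = S·φ(d₁)·√T = 21.855478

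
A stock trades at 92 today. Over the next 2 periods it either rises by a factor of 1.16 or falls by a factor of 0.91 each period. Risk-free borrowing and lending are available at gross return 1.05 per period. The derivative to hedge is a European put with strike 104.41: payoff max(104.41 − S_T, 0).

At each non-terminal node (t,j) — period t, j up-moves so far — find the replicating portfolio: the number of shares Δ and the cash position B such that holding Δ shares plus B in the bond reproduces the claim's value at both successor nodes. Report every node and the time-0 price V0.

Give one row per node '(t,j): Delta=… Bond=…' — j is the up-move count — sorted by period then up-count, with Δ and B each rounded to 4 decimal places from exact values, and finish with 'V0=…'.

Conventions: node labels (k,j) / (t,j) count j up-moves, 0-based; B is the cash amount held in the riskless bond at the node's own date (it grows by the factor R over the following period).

(0,0): Delta=-0.5505 Bond=58.8619
(1,0): Delta=-1.0000 Bond=99.4381
(1,1): Delta=-0.2734 Bond=32.2361
V0=8.2170

The replicating-portfolio and risk-neutral prices coincide; use p* = (1.05−0.91)/(1.16−0.91) = 0.5600 for the latter.
At maturity the claim pays: V(2,0)=28.2248, V(2,1)=7.2948, V(2,2)=0.0000
  t=1,j=0: stock 83.7200 → up 97.1152 (V=7.2948), down 76.1852 (V=28.2248). Price 15.7181; hedge Δ=-1.0000, bond B=99.4381.
  t=1,j=1: stock 106.7200 → up 123.7952 (V=0.0000), down 97.1152 (V=7.2948). Price 3.0569; hedge Δ=-0.2734, bond B=32.2361.
  t=0,j=0: stock 92.0000 → up 106.7200 (V=3.0569), down 83.7200 (V=15.7181). Price 8.2170; hedge Δ=-0.5505, bond B=58.8619.
Verification: the root portfolio costs Δ(0,0)·S0 + B(0,0) = 8.2170, matching V0.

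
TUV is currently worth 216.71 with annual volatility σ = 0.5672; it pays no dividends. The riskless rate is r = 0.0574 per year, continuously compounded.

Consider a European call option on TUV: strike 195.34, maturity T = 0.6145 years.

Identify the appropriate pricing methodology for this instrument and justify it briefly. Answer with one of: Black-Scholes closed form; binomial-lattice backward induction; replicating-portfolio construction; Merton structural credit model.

Key observation: the strike-195.34 call on TUV is European-exercise on a continuously-modelled lognormal underlying, so its value is a single closed-form evaluation.

framework: Black-Scholes closed form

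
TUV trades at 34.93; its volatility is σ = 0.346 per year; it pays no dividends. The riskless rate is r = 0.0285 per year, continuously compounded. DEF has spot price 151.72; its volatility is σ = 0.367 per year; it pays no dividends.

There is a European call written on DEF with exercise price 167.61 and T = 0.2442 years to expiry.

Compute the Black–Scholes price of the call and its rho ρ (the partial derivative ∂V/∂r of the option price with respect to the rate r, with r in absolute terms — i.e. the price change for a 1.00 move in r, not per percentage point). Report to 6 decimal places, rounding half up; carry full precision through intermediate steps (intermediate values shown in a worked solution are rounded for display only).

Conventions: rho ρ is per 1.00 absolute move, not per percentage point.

price = 5.593052
ρ = 11.127001

σ√T = 0.367·√0.2442 = 0.181359
d₁ = (ln(S/K) + (r+σ²/2)T) / (σ√T) = (ln(151.72/167.61) + (0.0285+0.367²/2)·0.2442) / 0.181359 = (-0.099603 + 0.023405) / 0.181359 = -0.420150
d₂ = d₁ − σ√T = -0.420150 − 0.181359 = -0.601509
e^{−rT} = 0.993064
N(d₁) = 0.337188,  N(d₂) = 0.273751
Call price V = S·N(d₁) − K·e^{−rT}·N(d₂) = 51.158165 − 45.565114 = 5.593052
ρ = K·T·e^{−rT}·N(d₂) = 11.127001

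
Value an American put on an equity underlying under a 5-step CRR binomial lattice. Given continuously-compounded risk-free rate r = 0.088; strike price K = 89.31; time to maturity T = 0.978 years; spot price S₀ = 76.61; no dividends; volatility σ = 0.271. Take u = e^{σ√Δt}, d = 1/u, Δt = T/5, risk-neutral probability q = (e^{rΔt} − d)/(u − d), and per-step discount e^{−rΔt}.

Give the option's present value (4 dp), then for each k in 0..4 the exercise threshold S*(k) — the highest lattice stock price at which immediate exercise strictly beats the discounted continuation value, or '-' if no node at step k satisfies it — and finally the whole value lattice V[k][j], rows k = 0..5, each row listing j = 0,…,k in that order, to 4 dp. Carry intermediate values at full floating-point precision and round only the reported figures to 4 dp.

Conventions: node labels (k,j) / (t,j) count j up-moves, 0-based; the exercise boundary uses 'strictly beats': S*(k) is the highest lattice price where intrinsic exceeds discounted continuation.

price = 13.6411
boundary = - 67.9569 60.2811 67.9569 76.6100
tree:
13.6411
21.3531 7.5696
29.0289 13.0280 3.2056
35.8377 21.3531 6.4195 0.5960
41.8774 29.0289 12.7000 1.3249 0.0000
47.2349 35.8377 21.3531 2.9450 0.0000 0.0000

Δt=0.19560, u=1.12733, d=0.88705, q=0.54233, disc=e^(-rΔt)=0.98293
k=5 terminal: V=max(K-S,0) → 47.2349 35.8377 21.3531 2.9450 0.0000 0.0000
k=4: j=0 S=47.4326 intr=41.8774 cont=40.3533 V=41.8774[EX]; j=1 S=60.2811 intr=29.0289 cont=27.5048 V=29.0289[EX]; j=2 S=76.6100 intr=12.7000 cont=11.1759 V=12.7000[EX]; j=3 S=97.3620 intr=0.0000 cont=1.3249 V=1.3249[hold]; j=4 S=123.7353 intr=0.0000 cont=0.0000 V=0.0000[hold]  S*(4)=76.6100
k=3: j=0 S=53.4723 intr=35.8377 cont=34.3135 V=35.8377[EX]; j=1 S=67.9569 intr=21.3531 cont=19.8290 V=21.3531[EX]; j=2 S=86.3650 intr=2.9450 cont=6.4195 V=6.4195[hold]; j=3 S=109.7594 intr=0.0000 cont=0.5960 V=0.5960[hold]  S*(3)=67.9569
k=2: j=0 S=60.2811 intr=29.0289 cont=27.5048 V=29.0289[EX]; j=1 S=76.6100 intr=12.7000 cont=13.0280 V=13.0280[hold]; j=2 S=97.3620 intr=0.0000 cont=3.2056 V=3.2056[hold]  S*(2)=60.2811
k=1: j=0 S=67.9569 intr=21.3531 cont=20.0039 V=21.3531[EX]; j=1 S=86.3650 intr=2.9450 cont=7.5696 V=7.5696[hold]  S*(1)=67.9569
k=0: j=0 S=76.6100 intr=12.7000 cont=13.6411 V=13.6411[hold]  S*(0)=-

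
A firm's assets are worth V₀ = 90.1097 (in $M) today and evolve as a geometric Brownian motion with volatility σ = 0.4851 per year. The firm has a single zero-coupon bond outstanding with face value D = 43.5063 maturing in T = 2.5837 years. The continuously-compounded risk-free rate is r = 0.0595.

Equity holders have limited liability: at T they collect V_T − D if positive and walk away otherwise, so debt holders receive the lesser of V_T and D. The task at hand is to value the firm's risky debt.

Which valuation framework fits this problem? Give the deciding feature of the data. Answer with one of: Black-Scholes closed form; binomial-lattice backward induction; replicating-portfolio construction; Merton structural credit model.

Key observation: the question is about default risk generated by asset-value dynamics against a debt face of 43.5063 — the structural framework prices exactly that.

framework: Merton structural credit model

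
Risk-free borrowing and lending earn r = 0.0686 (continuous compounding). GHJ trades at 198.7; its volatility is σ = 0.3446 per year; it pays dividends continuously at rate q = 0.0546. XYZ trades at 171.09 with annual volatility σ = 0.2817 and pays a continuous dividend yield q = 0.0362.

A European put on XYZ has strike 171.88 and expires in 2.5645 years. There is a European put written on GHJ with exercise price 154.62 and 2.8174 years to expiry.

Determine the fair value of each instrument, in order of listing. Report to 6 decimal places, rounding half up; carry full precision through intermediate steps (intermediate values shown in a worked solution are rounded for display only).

[XYZ put K=171.88]
σ√T = 0.2817·√2.5645 = 0.451116
d₁ = (ln(S/K) + (r−q+σ²/2)T) / (σ√T) = (ln(171.09/171.88) + (0.0686−0.0362+0.2817²/2)·2.5645) / 0.451116 = (-0.004607 + 0.184843) / 0.451116 = 0.399533
d₂ = d₁ − σ√T = 0.399533 − 0.451116 = -0.051583
e^{−rT} = 0.838681
e^{−qT} = 0.911344
N(−d₁) = 0.344750,  N(−d₂) = 0.520569
price = K·e^{−rT}·N(−d₂) − S·e^{−qT}·N(−d₁) = 75.041394 − 53.754085 = 21.287309
[GHJ put K=154.62]
σ√T = 0.3446·√2.8174 = 0.578415
d₁ = (ln(S/K) + (r−q+σ²/2)T) / (σ√T) = (ln(198.7/154.62) + (0.0686−0.0546+0.3446²/2)·2.8174) / 0.578415 = (0.250826 + 0.206726) / 0.578415 = 0.791043
d₂ = d₁ − σ√T = 0.791043 − 0.578415 = 0.212628
e^{−rT} = 0.824256
e^{−qT} = 0.857418
N(−d₁) = 0.214459,  N(−d₂) = 0.415809
price = K·e^{−rT}·N(−d₂) − S·e^{−qT}·N(−d₁) = 52.993348 − 36.537215 = 16.456133

price(XYZ put K=171.88) = 21.287309
price(GHJ put K=154.62) = 16.456133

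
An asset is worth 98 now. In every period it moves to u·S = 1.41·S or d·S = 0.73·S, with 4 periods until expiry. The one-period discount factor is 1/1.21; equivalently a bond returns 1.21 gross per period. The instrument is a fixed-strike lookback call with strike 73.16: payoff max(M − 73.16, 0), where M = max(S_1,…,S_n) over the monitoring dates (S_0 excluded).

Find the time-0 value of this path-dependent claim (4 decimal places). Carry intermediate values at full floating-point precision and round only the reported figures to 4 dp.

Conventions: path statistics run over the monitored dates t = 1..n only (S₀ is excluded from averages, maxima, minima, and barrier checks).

Under the martingale measure an up-move has probability p* = 0.7059; value the claim as the probability-weighted average of per-path payoffs, discounted 4 periods at R = 1.21.
Enumerate all 2^4 = 16 price paths (U = up ×1.41, D = down ×0.73); each path with k up-moves has probability p*^k·(1−p*)^(4−k).
DDDD: M=71.5400, payoff=0.0000, prob=0.007483
UDDD: M=138.1800, payoff=65.0200, prob=0.017960
DUDD: M=100.8714, payoff=27.7114, prob=0.017960
UUDD: M=194.8338, payoff=121.6738, prob=0.043103
DDUD: M=73.6361, payoff=0.4761, prob=0.017960
UDUD: M=142.2287, payoff=69.0687, prob=0.043103
DUUD: M=142.2287, payoff=69.0687, prob=0.043103
UUUD: M=274.7157, payoff=201.5557, prob=0.103447
DDDU: M=71.5400, payoff=0.0000, prob=0.017960
UDDU: M=138.1800, payoff=65.0200, prob=0.043103
DUDU: M=103.8269, payoff=30.6669, prob=0.043103
UUDU: M=200.5424, payoff=127.3824, prob=0.103447
DDUU: M=103.8269, payoff=30.6669, prob=0.043103
UDUU: M=200.5424, payoff=127.3824, prob=0.103447
DUUU: M=200.5424, payoff=127.3824, prob=0.103447
UUUU: M=387.3491, payoff=314.1891, prob=0.248273
Price = Σ prob·payoff / R^4 = 156.705781 / 2.143589 = 73.1044

price = 73.1044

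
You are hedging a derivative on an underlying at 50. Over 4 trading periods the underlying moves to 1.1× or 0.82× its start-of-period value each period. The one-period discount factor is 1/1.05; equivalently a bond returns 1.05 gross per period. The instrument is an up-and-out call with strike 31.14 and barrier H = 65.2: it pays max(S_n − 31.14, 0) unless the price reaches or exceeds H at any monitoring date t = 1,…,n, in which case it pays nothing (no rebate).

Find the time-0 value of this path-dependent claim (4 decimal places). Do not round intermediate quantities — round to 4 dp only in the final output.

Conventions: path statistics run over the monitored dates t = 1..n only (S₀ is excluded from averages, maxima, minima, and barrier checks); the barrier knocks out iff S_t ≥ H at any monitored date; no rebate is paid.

price = 6.7369

Risk-neutral up-probability p* = (R−d)/(u−d) = (1.05−0.82)/(1.1−0.82) = 0.8214; the claim prices as the p*-weighted sum of path payoffs discounted by R^4.
Enumerate all 2^4 = 16 price paths (U = up ×1.1, D = down ×0.82); each path with k up-moves has probability p*^k·(1−p*)^(4−k).
DDDD: M=41.0000, payoff=0.0000, prob=0.001017
UDDD: M=55.0000, payoff=0.0000, prob=0.004677
DUDD: M=45.1000, payoff=0.0000, prob=0.004677
UUDD: M=60.5000, payoff=9.5402, prob=0.021516
DDUD: M=41.0000, payoff=0.0000, prob=0.004677
UDUD: M=55.0000, payoff=9.5402, prob=0.021516
DUUD: M=49.6100, payoff=9.5402, prob=0.021516
UUUD: M=66.5500, payoff=0.0000, prob=0.098974
DDDU: M=41.0000, payoff=0.0000, prob=0.004677
UDDU: M=55.0000, payoff=9.5402, prob=0.021516
DUDU: M=45.1000, payoff=9.5402, prob=0.021516
UUDU: M=60.5000, payoff=23.4310, prob=0.098974
DDUU: M=41.0000, payoff=9.5402, prob=0.021516
UDUU: M=55.0000, payoff=23.4310, prob=0.098974
DUUU: M=54.5710, payoff=23.4310, prob=0.098974
UUUU: M=73.2050, payoff=0.0000, prob=0.455281
Price = Σ prob·payoff / R^4 = 8.188791 / 1.215506 = 6.7369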